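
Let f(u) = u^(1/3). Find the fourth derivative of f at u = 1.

Use the known series and substitute for the argument.
The coefficient of (u - 1)^4 in the expansion is -10/243, so f^(4)(1) = 4! * (-10/243) = -80/81.

-80/81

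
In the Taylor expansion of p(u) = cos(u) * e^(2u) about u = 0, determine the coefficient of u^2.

3/2

Expand each factor separately, then convolve coefficients.
[u^0] = 1;  [u^1] = 2;  [u^2] = 3/2.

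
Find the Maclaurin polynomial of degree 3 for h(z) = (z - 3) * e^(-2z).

Shift and add copies of the series according to the polynomial's terms.
h(0) = -3
h′(0) = 7
h′′(0) = -16
h′′′(0) = 36

6*z^3 - 8*z^2 + 7*z - 3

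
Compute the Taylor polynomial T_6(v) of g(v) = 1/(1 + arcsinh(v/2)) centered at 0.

Compose series: expand the inner function first, then feed it into the outer expansion.
g(0) = 1
g′(0) = -1/2
g′′(0) = 1/2
g′′′(0) = -5/8
g^(4)(0) = 1
g^(5)(0) = -69/32
g^(6)(0) = 23/4

23*v^6/2880 - 23*v^5/1280 + v^4/24 - 5*v^3/48 + v^2/4 - v/2 + 1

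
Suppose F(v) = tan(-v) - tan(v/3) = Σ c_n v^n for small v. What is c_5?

Combine the two series term by term.
[v^0] = 0;  [v^1] = -4/3;  [v^2] = 0;  [v^3] = -28/81;  [v^4] = 0;  [v^5] = -488/3645.

-488/3645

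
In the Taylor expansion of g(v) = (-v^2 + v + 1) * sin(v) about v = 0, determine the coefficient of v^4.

-1/6

Distribute the polynomial across the series and collect like powers.
g(0) = 0
g′(0) = 1
g′′(0) = 2
g′′′(0) = -7
g^(4)(0) = -4
The Taylor polynomial is Σ g^(k)(0)/k! · v^k.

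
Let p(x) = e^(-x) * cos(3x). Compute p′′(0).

Write out both Maclaurin series and multiply, keeping only the needed powers.
From the series, [x^2] p = -4; multiply by 2! = 2 to get -8.

-8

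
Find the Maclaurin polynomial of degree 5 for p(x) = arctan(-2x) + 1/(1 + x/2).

Combine the two series term by term.
[x^0] = 1;  [x^1] = -5/2;  [x^2] = 1/4;  [x^3] = 61/24;  [x^4] = 1/16;  [x^5] = -1029/160.

-1029*x^5/160 + x^4/16 + 61*x^3/24 + x^2/4 - 5*x/2 + 1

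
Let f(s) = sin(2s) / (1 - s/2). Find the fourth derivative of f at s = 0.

Multiply the two series term by term and collect like powers.
The coefficient of s^4 in the expansion is -5/12, so f^(4)(0) = 4! * (-5/12) = -10.

-10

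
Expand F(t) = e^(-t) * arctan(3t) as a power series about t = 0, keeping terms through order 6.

-377*t^6/8 + 1769*t^5/40 + 17*t^4/2 - 15*t^3/2 - 3*t^2 + 3*t

Multiply the two series term by term and collect like powers.
F(0) = 0
F′(0) = 3
F′′(0) = -6
F′′′(0) = -45
F^(4)(0) = 204
F^(5)(0) = 5307
F^(6)(0) = -33930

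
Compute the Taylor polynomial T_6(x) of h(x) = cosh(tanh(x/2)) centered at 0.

97*x^6/46080 - 7*x^4/384 + x^2/8 + 1

Plug the Maclaurin series of the inner function into that of the outer and collect terms.
h(0) = 1
h′(0) = 0
h′′(0) = 1/4
h′′′(0) = 0
h^(4)(0) = -7/16
h^(5)(0) = 0
h^(6)(0) = 97/64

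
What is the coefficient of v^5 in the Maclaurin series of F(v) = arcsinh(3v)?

729/40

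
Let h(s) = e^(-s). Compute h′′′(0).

-1

Differentiate repeatedly and evaluate at the center.
From the series, [s^3] h = -1/6; multiply by 3! = 6 to get -1.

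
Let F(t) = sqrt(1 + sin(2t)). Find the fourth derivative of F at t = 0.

Compose series: expand the inner function first, then feed it into the outer expansion.
From the series, [t^4] F = 1/24; multiply by 4! = 24 to get 1.

1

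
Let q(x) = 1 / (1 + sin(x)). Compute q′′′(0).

Use the geometric series for the reciprocal, then substitute.
From the series, [x^3] q = -5/6; multiply by 3! = 6 to get -5.

-5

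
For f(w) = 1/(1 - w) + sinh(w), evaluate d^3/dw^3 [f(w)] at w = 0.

7

Combine the two series term by term.
The coefficient of w^3 in the expansion is 7/6, so f′′′(0) = 3! * (7/6) = 7.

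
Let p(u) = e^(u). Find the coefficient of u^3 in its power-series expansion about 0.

p(0) = 1
p′(0) = 1
p′′(0) = 1
p′′′(0) = 1

1/6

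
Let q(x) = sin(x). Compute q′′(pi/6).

From the series, [(x - pi/6)^2] q = -1/4; multiply by 2! = 2 to get -1/2.

-1/2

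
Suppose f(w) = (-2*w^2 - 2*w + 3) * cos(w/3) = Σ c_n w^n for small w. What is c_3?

1/9

Multiply each power in the prefactor through the base expansion.
So c_3 = f′′′(0)/3! = 1/9.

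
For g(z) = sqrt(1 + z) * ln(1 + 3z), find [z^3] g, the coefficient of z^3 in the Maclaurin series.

51/8

Write out both Maclaurin series and multiply, keeping only the needed powers.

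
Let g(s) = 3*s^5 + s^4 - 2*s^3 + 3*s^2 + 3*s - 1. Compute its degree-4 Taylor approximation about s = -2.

Use the known series and substitute for the argument.

-29*(s + 2)^4 + 110*(s + 2)^3 - 201*(s + 2)^2 + 175*(s + 2) - 59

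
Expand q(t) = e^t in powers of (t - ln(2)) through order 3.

Compute the successive derivatives at the expansion point and divide by k!.

(t - ln(2))^3/3 + (t - ln(2))^2 + 2*(t - ln(2)) + 2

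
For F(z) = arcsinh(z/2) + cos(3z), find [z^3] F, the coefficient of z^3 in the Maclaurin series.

-1/48

Expand each term separately and add.
F(0) = 1
F′(0) = 1/2
F′′(0) = -9
F′′′(0) = -1/8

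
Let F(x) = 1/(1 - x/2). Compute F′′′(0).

3/4

The coefficient of x^3 in the expansion is 1/8, so F′′′(0) = 3! * (1/8) = 3/4.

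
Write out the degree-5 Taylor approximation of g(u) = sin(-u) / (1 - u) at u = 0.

-101*u^5/120 - 5*u^4/6 - 5*u^3/6 - u^2 - u

Expand 1/(denominator) as a geometric series and multiply by the numerator's series.
g(0) = 0
g′(0) = -1
g′′(0) = -2
g′′′(0) = -5
g^(4)(0) = -20
g^(5)(0) = -101
Then c_k = g^(k)(0)/k! gives each Taylor coefficient.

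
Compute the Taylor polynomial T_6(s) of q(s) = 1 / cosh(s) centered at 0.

Divide the numerator series by the denominator series (power-series long division).
q(0) = 1
q′(0) = 0
q′′(0) = -1
q′′′(0) = 0
q^(4)(0) = 5
q^(5)(0) = 0
q^(6)(0) = -61

-61*s^6/720 + 5*s^4/24 - s^2/2 + 1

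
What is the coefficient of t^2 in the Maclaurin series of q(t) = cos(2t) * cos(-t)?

Take the Cauchy product of the two expansions.
[t^0] = 1;  [t^1] = 0;  [t^2] = -5/2.

-5/2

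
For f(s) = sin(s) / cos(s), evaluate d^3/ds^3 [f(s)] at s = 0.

Divide the numerator series by the denominator series (power-series long division).
The coefficient of s^3 in the expansion is 1/3, so f′′′(0) = 3! * (1/3) = 2.

2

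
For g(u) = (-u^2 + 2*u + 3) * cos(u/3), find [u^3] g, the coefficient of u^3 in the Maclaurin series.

Shift and add copies of the series according to the polynomial's terms.
g(0) = 3
g′(0) = 2
g′′(0) = -7/3
g′′′(0) = -2/3
So c_3 = g′′′(0)/3! = -1/9.

-1/9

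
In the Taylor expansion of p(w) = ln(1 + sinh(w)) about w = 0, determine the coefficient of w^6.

-16/45

Plug the Maclaurin series of the inner function into that of the outer and collect terms.
p(0) = 0
p′(0) = 1
p′′(0) = -1
p′′′(0) = 3
p^(4)(0) = -10
p^(5)(0) = 45
p^(6)(0) = -256
Then c_k = p^(k)(0)/k! gives each Taylor coefficient.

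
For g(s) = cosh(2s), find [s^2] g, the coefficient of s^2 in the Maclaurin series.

Differentiate repeatedly and evaluate at the center.
g(0) = 1
g′(0) = 0
g′′(0) = 4
So c_2 = g′′(0)/2! = 2.

2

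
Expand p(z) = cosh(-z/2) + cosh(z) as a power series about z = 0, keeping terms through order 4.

17*z^4/384 + 5*z^2/8 + 2

Expand each term separately and add.
[z^0] = 2;  [z^1] = 0;  [z^2] = 5/8;  [z^3] = 0;  [z^4] = 17/384.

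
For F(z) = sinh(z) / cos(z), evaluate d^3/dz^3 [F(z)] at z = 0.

Write the quotient as an unknown series and match coefficients against numerator = denominator · series.
From the series, [z^3] F = 2/3; multiply by 3! = 6 to get 4.

4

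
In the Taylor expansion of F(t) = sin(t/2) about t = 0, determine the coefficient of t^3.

F(0) = 0
F′(0) = 1/2
F′′(0) = 0
F′′′(0) = -1/8

-1/48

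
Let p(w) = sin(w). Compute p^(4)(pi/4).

sqrt(2)/2

Apply the Taylor formula c_k = f^(k)(a)/k!.
The coefficient of (w - pi/4)^4 in the expansion is sqrt(2)/48, so p^(4)(pi/4) = 4! * (sqrt(2)/48) = sqrt(2)/2.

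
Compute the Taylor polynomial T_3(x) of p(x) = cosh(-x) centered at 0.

p(0) = 1
p′(0) = 0
p′′(0) = 1
p′′′(0) = 0
Dividing each by k! gives the coefficients c_0, ..., c_3.

x^2/2 + 1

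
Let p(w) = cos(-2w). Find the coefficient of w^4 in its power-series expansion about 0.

2/3

p(0) = 1
p′(0) = 0
p′′(0) = -4
p′′′(0) = 0
p^(4)(0) = 16
So c_4 = p^(4)(0)/4! = 2/3.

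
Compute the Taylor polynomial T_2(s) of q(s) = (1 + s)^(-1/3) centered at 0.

q(0) = 1
q′(0) = -1/3
q′′(0) = 4/9
The Taylor polynomial is Σ q^(k)(0)/k! · s^k.

2*s^2/9 - s/3 + 1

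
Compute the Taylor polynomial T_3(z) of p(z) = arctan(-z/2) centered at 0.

p(0) = 0
p′(0) = -1/2
p′′(0) = 0
p′′′(0) = 1/4
Dividing each by k! gives the coefficients c_0, ..., c_3.

z^3/24 - z/2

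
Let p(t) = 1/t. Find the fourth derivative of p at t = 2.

3/4

The coefficient of (t - 2)^4 in the expansion is 1/32, so p^(4)(2) = 4! * (1/32) = 3/4.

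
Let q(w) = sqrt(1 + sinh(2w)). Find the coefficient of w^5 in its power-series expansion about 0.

Compose series: expand the inner function first, then feed it into the outer expansion.
So c_5 = q^(5)(0)/5! = 241/120.

241/120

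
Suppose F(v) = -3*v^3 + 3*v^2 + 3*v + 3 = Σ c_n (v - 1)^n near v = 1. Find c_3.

-3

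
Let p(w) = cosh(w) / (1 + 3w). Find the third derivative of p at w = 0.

Write out both Maclaurin series and multiply, keeping only the needed powers.
The coefficient of w^3 in the expansion is -57/2, so p′′′(0) = 3! * (-57/2) = -171.

-171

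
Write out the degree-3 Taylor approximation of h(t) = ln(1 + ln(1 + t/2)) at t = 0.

7*t^3/48 - t^2/4 + t/2

Substitute the inner expansion into the outer series and collect powers.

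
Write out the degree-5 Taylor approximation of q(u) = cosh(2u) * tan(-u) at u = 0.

-22*u^5/15 - 7*u^3/3 - u

Take the Cauchy product of the two expansions.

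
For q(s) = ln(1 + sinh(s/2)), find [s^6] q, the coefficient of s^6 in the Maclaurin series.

-1/180

Substitute the inner expansion into the outer series and collect powers.
q(0) = 0
q′(0) = 1/2
q′′(0) = -1/4
q′′′(0) = 3/8
q^(4)(0) = -5/8
q^(5)(0) = 45/32
q^(6)(0) = -4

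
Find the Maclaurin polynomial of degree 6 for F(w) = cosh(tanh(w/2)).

Substitute the inner expansion into the outer series and collect powers.
F(0) = 1
F′(0) = 0
F′′(0) = 1/4
F′′′(0) = 0
F^(4)(0) = -7/16
F^(5)(0) = 0
F^(6)(0) = 97/64
Dividing each by k! gives the coefficients c_0, ..., c_6.

97*w^6/46080 - 7*w^4/384 + w^2/8 + 1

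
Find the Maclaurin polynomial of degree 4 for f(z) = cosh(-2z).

2*z^4/3 + 2*z^2 + 1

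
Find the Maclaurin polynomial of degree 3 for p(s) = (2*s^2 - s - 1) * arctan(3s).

15*s^3 - 3*s^2 - 3*s

Shift and add copies of the series according to the polynomial's terms.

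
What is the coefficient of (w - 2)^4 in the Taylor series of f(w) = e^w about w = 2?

e^(2)/24

Differentiate repeatedly and evaluate at the center.
f(2) = e^(2)
f′(2) = e^(2)
f′′(2) = e^(2)
f′′′(2) = e^(2)
f^(4)(2) = e^(2)
Dividing each by k! gives the coefficients c_0, ..., c_4.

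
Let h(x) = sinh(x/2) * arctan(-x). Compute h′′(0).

Multiply the two series term by term and collect like powers.
The coefficient of x^2 in the expansion is -1/2, so h′′(0) = 2! * (-1/2) = -1.

-1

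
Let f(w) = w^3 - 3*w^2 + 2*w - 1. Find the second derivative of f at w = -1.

-12

Compute the successive derivatives at the expansion point and divide by k!.
The coefficient of (w + 1)^2 in the expansion is -6, so f′′(-1) = 2! * (-6) = -12.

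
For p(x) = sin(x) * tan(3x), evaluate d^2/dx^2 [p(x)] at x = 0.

6

Write out both Maclaurin series and multiply, keeping only the needed powers.
The coefficient of x^2 in the expansion is 3, so p′′(0) = 2! * (3) = 6.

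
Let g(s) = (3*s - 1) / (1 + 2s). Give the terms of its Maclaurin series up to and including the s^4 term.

Distribute the polynomial across the series and collect like powers.
g(0) = -1
g′(0) = 5
g′′(0) = -20
g′′′(0) = 120
g^(4)(0) = -960
Dividing each by k! gives the coefficients c_0, ..., c_4.

-40*s^4 + 20*s^3 - 10*s^2 + 5*s - 1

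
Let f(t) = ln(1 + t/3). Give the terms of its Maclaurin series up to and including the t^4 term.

[t^0] = 0;  [t^1] = 1/3;  [t^2] = -1/18;  [t^3] = 1/81;  [t^4] = -1/324.

-t^4/324 + t^3/81 - t^2/18 + t/3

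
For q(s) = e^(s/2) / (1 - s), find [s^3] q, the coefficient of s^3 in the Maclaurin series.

79/48

Expand each factor separately, then convolve coefficients.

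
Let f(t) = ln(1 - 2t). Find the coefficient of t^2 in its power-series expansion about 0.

-2

c_2 = f′′(0)/2! = -2.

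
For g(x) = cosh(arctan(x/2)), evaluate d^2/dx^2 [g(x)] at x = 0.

Compose series: expand the inner function first, then feed it into the outer expansion.
The coefficient of x^2 in the expansion is 1/8, so g′′(0) = 2! * (1/8) = 1/4.

1/4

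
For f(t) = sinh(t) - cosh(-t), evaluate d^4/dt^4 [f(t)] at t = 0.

-1

Add the two expansions coefficient-wise.
From the series, [t^4] f = -1/24; multiply by 4! = 24 to get -1.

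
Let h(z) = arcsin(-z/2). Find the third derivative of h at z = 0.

-1/8

From the series, [z^3] h = -1/48; multiply by 3! = 6 to get -1/8.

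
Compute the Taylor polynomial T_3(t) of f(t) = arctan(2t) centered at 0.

-8*t^3/3 + 2*t

Differentiate repeatedly and evaluate at the center.
f(0) = 0
f′(0) = 2
f′′(0) = 0
f′′′(0) = -16
Then c_k = f^(k)(0)/k! gives each Taylor coefficient.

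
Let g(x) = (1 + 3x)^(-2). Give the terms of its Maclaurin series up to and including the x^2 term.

27*x^2 - 6*x + 1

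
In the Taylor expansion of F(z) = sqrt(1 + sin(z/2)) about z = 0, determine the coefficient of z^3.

Plug the Maclaurin series of the inner function into that of the outer and collect terms.
So c_3 = F′′′(0)/3! = -1/384.

-1/384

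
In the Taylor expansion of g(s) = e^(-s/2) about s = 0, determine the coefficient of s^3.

-1/48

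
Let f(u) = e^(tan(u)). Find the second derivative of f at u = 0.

Let u equal the inner series; expand the outer function in u and truncate.
From the series, [u^2] f = 1/2; multiply by 2! = 2 to get 1.

1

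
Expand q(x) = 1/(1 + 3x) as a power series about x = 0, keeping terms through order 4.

Compute the successive derivatives at the expansion point and divide by k!.
[x^0] = 1;  [x^1] = -3;  [x^2] = 9;  [x^3] = -27;  [x^4] = 81.

81*x^4 - 27*x^3 + 9*x^2 - 3*x + 1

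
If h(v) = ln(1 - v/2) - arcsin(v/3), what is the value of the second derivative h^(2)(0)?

-1/4

Combine the two series term by term.
The coefficient of v^2 in the expansion is -1/8, so h′′(0) = 2! * (-1/8) = -1/4.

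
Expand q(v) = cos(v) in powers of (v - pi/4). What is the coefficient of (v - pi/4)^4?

Differentiate repeatedly and evaluate at the center.
[(v - pi/4)^0] = sqrt(2)/2;  [(v - pi/4)^1] = -sqrt(2)/2;  [(v - pi/4)^2] = -sqrt(2)/4;  [(v - pi/4)^3] = sqrt(2)/12;  [(v - pi/4)^4] = sqrt(2)/48.
So c_4 = q^(4)(pi/4)/4! = sqrt(2)/48.

sqrt(2)/48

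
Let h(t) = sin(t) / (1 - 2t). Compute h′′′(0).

23

Write out both Maclaurin series and multiply, keeping only the needed powers.
From the series, [t^3] h = 23/6; multiply by 3! = 6 to get 23.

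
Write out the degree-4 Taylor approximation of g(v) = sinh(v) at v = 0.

v^3/6 + v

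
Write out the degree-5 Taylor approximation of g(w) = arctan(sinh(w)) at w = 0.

Compose series: expand the inner function first, then feed it into the outer expansion.
g(0) = 0
g′(0) = 1
g′′(0) = 0
g′′′(0) = -1
g^(4)(0) = 0
g^(5)(0) = 5
Dividing each by k! gives the coefficients c_0, ..., c_5.

w^5/24 - w^3/6 + w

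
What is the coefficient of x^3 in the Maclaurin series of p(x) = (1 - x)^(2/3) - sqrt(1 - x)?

Combine the two series term by term.
p(0) = 0
p′(0) = -1/6
p′′(0) = 1/36
p′′′(0) = 17/216
Then c_k = p^(k)(0)/k! gives each Taylor coefficient.

17/1296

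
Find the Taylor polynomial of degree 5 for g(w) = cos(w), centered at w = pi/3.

-sqrt(3)*(w - pi/3)^5/240 + (w - pi/3)^4/48 + sqrt(3)*(w - pi/3)^3/12 - (w - pi/3)^2/4 - sqrt(3)*(w - pi/3)/2 + 1/2

Use the known series and substitute for the argument.
g(pi/3) = 1/2
g′(pi/3) = -sqrt(3)/2
g′′(pi/3) = -1/2
g′′′(pi/3) = sqrt(3)/2
g^(4)(pi/3) = 1/2
g^(5)(pi/3) = -sqrt(3)/2
The Taylor polynomial is Σ g^(k)(pi/3)/k! · (w - pi/3)^k.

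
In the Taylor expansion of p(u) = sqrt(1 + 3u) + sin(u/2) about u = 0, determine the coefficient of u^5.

6379/960

Expand each term separately and add.
p(0) = 1
p′(0) = 2
p′′(0) = -9/4
p′′′(0) = 10
p^(4)(0) = -1215/16
p^(5)(0) = 6379/8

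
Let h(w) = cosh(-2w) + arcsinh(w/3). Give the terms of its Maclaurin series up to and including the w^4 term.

Expand each term separately and add.

2*w^4/3 - w^3/162 + 2*w^2 + w/3 + 1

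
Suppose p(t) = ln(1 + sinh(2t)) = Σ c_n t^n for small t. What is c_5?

12

Plug the Maclaurin series of the inner function into that of the outer and collect terms.
p(0) = 0
p′(0) = 2
p′′(0) = -4
p′′′(0) = 24
p^(4)(0) = -160
p^(5)(0) = 1440
So c_5 = p^(5)(0)/5! = 12.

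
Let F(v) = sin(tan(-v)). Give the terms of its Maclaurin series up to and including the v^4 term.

-v^3/6 - v

Let u equal the inner series; expand the outer function in u and truncate.
[v^0] = 0;  [v^1] = -1;  [v^2] = 0;  [v^3] = -1/6;  [v^4] = 0.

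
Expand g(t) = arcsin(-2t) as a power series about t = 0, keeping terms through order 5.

-12*t^5/5 - 4*t^3/3 - 2*t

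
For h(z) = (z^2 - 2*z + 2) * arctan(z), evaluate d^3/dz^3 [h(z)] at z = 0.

Multiply each power in the prefactor through the base expansion.
From the series, [z^3] h = 1/3; multiply by 3! = 6 to get 2.

2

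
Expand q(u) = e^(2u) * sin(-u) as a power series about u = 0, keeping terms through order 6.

-11*u^6/180 - 41*u^5/120 - u^4 - 11*u^3/6 - 2*u^2 - u

Multiply the two series term by term and collect like powers.
q(0) = 0
q′(0) = -1
q′′(0) = -4
q′′′(0) = -11
q^(4)(0) = -24
q^(5)(0) = -41
q^(6)(0) = -44
Then c_k = q^(k)(0)/k! gives each Taylor coefficient.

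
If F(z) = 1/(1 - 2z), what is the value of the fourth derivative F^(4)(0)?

Differentiate repeatedly and evaluate at the center.
The coefficient of z^4 in the expansion is 16, so F^(4)(0) = 4! * (16) = 384.

384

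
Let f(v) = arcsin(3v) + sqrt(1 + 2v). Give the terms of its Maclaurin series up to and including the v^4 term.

-5*v^4/8 + 5*v^3 - v^2/2 + 4*v + 1

Expand each term separately and add.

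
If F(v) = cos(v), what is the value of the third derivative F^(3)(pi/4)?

sqrt(2)/2

The coefficient of (v - pi/4)^3 in the expansion is sqrt(2)/12, so F′′′(pi/4) = 3! * (sqrt(2)/12) = sqrt(2)/2.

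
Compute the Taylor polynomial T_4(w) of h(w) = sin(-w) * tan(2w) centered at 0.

-7*w^4/3 - 2*w^2

Multiply the two series term by term and collect like powers.
h(0) = 0
h′(0) = 0
h′′(0) = -4
h′′′(0) = 0
h^(4)(0) = -56
Then c_k = h^(k)(0)/k! gives each Taylor coefficient.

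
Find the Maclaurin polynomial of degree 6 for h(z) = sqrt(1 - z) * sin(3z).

Expand each factor separately, then convolve coefficients.
[z^0] = 0;  [z^1] = 3;  [z^2] = -3/2;  [z^3] = -39/8;  [z^4] = 33/16;  [z^5] = 1581/640;  [z^6] = -1041/1280.

-1041*z^6/1280 + 1581*z^5/640 + 33*z^4/16 - 39*z^3/8 - 3*z^2/2 + 3*z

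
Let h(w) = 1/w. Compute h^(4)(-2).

-3/4

The coefficient of (w + 2)^4 in the expansion is -1/32, so h^(4)(-2) = 4! * (-1/32) = -3/4.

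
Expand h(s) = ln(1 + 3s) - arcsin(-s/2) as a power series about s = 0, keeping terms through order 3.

Expand each term separately and add.
[s^0] = 0;  [s^1] = 7/2;  [s^2] = -9/2;  [s^3] = 433/48.

433*s^3/48 - 9*s^2/2 + 7*s/2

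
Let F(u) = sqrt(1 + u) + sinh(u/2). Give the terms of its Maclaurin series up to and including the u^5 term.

Add the two expansions coefficient-wise.
F(0) = 1
F′(0) = 1
F′′(0) = -1/4
F′′′(0) = 1/2
F^(4)(0) = -15/16
F^(5)(0) = 53/16

53*u^5/1920 - 5*u^4/128 + u^3/12 - u^2/8 + u + 1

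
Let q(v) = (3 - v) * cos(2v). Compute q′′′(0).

12

Distribute the polynomial across the series and collect like powers.
From the series, [v^3] q = 2; multiply by 3! = 6 to get 12.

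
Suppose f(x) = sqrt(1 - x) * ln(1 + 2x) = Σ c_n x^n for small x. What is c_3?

41/12

Write out both Maclaurin series and multiply, keeping only the needed powers.
f(0) = 0
f′(0) = 2
f′′(0) = -6
f′′′(0) = 41/2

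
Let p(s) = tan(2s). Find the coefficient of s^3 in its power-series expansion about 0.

Use the known series and substitute for the argument.
[s^0] = 0;  [s^1] = 2;  [s^2] = 0;  [s^3] = 8/3.
So c_3 = p′′′(0)/3! = 8/3.

8/3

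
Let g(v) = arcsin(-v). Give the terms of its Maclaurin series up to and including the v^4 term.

-v^3/6 - v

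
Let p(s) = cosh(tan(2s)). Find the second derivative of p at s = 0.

Plug the Maclaurin series of the inner function into that of the outer and collect terms.
The coefficient of s^2 in the expansion is 2, so p′′(0) = 2! * (2) = 4.

4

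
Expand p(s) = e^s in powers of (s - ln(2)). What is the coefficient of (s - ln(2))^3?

Compute the successive derivatives at the expansion point and divide by k!.
p(ln(2)) = 2
p′(ln(2)) = 2
p′′(ln(2)) = 2
p′′′(ln(2)) = 2
Dividing each by k! gives the coefficients c_0, ..., c_3.

1/3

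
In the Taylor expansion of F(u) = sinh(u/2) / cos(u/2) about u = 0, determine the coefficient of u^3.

Write the quotient as an unknown series and match coefficients against numerator = denominator · series.
F(0) = 0
F′(0) = 1/2
F′′(0) = 0
F′′′(0) = 1/2

1/12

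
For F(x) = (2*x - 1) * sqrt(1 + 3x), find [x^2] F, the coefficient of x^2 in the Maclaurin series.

33/8

Shift and add copies of the series according to the polynomial's terms.
F(0) = -1
F′(0) = 1/2
F′′(0) = 33/4
The Taylor polynomial is Σ F^(k)(0)/k! · x^k.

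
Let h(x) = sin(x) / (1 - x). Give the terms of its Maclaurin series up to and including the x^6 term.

101*x^6/120 + 101*x^5/120 + 5*x^4/6 + 5*x^3/6 + x^2 + x

Expand 1/(denominator) as a geometric series and multiply by the numerator's series.
h(0) = 0
h′(0) = 1
h′′(0) = 2
h′′′(0) = 5
h^(4)(0) = 20
h^(5)(0) = 101
h^(6)(0) = 606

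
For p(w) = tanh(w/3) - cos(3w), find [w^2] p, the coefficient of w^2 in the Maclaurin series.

Expand each term separately and add.
[w^0] = -1;  [w^1] = 1/3;  [w^2] = 9/2.

9/2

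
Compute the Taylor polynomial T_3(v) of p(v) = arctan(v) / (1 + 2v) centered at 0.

Multiply the two series term by term and collect like powers.
p(0) = 0
p′(0) = 1
p′′(0) = -4
p′′′(0) = 22

11*v^3/3 - 2*v^2 + v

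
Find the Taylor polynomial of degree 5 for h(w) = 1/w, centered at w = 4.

-(w - 4)^5/4096 + (w - 4)^4/1024 - (w - 4)^3/256 + (w - 4)^2/64 - (w - 4)/16 + 1/4

Compute the successive derivatives at the expansion point and divide by k!.
h(4) = 1/4
h′(4) = -1/16
h′′(4) = 1/32
h′′′(4) = -3/128
h^(4)(4) = 3/128
h^(5)(4) = -15/512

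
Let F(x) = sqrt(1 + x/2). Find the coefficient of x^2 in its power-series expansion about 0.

[x^0] = 1;  [x^1] = 1/4;  [x^2] = -1/32.

-1/32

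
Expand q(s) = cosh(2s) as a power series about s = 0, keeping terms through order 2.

2*s^2 + 1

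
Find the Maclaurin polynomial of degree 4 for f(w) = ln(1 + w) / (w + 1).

Expand 1/(denominator) as a geometric series and multiply by the numerator's series.
f(0) = 0
f′(0) = 1
f′′(0) = -3
f′′′(0) = 11
f^(4)(0) = -50
Dividing each by k! gives the coefficients c_0, ..., c_4.

-25*w^4/12 + 11*w^3/6 - 3*w^2/2 + w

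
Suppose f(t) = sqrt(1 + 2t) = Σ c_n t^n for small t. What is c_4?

-5/8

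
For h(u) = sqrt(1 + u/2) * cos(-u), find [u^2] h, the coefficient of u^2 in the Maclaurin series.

-17/32

Take the Cauchy product of the two expansions.
h(0) = 1
h′(0) = 1/4
h′′(0) = -17/16
The Taylor polynomial is Σ h^(k)(0)/k! · u^k.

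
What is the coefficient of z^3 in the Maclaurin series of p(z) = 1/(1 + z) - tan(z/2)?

Expand each term separately and add.
[z^0] = 1;  [z^1] = -3/2;  [z^2] = 1;  [z^3] = -25/24.
So c_3 = p′′′(0)/3! = -25/24.

-25/24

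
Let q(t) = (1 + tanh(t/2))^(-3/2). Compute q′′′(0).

Plug the Maclaurin series of the inner function into that of the outer and collect terms.
The coefficient of t^3 in the expansion is -27/128, so q′′′(0) = 3! * (-27/128) = -81/64.

-81/64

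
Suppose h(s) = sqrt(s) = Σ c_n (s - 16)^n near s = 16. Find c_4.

Differentiate repeatedly and evaluate at the center.
[(s - 16)^0] = 4;  [(s - 16)^1] = 1/8;  [(s - 16)^2] = -1/512;  [(s - 16)^3] = 1/16384;  [(s - 16)^4] = -5/2097152.

-5/2097152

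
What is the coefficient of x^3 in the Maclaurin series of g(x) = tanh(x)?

-1/3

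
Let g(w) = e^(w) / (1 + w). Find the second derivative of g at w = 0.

1

Take the Cauchy product of the two expansions.
From the series, [w^2] g = 1/2; multiply by 2! = 2 to get 1.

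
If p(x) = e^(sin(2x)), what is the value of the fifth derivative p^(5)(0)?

Compose series: expand the inner function first, then feed it into the outer expansion.
From the series, [x^5] p = -32/15; multiply by 5! = 120 to get -256.

-256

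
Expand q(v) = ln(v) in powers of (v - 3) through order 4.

q(3) = ln(3)
q′(3) = 1/3
q′′(3) = -1/9
q′′′(3) = 2/27
q^(4)(3) = -2/27

-(v - 3)^4/324 + (v - 3)^3/81 - (v - 3)^2/18 + (v - 3)/3 + ln(3)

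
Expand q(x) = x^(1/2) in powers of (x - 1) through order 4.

Use the known series and substitute for the argument.
q(1) = 1
q′(1) = 1/2
q′′(1) = -1/4
q′′′(1) = 3/8
q^(4)(1) = -15/16

-5*(x - 1)^4/128 + (x - 1)^3/16 - (x - 1)^2/8 + (x - 1)/2 + 1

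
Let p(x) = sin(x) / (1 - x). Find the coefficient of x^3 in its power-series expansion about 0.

5/6

Use 1/(1 - r) = Σ r^k on the denominator, then take the Cauchy product.
So c_3 = p′′′(0)/3! = 5/6.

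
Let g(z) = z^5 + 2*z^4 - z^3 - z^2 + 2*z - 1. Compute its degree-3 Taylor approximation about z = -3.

65*(z + 3)^3 - 154*(z + 3)^2 + 170*(z + 3) - 70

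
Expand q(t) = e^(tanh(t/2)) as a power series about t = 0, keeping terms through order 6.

Let u equal the inner series; expand the outer function in u and truncate.
[t^0] = 1;  [t^1] = 1/2;  [t^2] = 1/8;  [t^3] = -1/48;  [t^4] = -7/384;  [t^5] = -1/1280;  [t^6] = 97/46080.

97*t^6/46080 - t^5/1280 - 7*t^4/384 - t^3/48 + t^2/8 + t/2 + 1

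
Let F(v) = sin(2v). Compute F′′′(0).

-8

From the series, [v^3] F = -4/3; multiply by 3! = 6 to get -8.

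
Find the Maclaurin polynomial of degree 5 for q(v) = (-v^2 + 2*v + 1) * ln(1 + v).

Shift and add copies of the series according to the polynomial's terms.
[v^0] = 0;  [v^1] = 1;  [v^2] = 3/2;  [v^3] = -5/3;  [v^4] = 11/12;  [v^5] = -19/30.

-19*v^5/30 + 11*v^4/12 - 5*v^3/3 + 3*v^2/2 + v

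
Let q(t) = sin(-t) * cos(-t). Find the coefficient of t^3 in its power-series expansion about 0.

2/3

Expand each factor separately, then convolve coefficients.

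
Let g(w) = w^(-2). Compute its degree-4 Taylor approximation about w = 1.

g(1) = 1
g′(1) = -2
g′′(1) = 6
g′′′(1) = -24
g^(4)(1) = 120
The Taylor polynomial is Σ g^(k)(1)/k! · (w - 1)^k.

5*(w - 1)^4 - 4*(w - 1)^3 + 3*(w - 1)^2 - 2*(w - 1) + 1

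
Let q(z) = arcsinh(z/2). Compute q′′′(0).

From the series, [z^3] q = -1/48; multiply by 3! = 6 to get -1/8.

-1/8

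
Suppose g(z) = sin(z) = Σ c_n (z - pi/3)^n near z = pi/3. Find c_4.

g(pi/3) = sqrt(3)/2
g′(pi/3) = 1/2
g′′(pi/3) = -sqrt(3)/2
g′′′(pi/3) = -1/2
g^(4)(pi/3) = sqrt(3)/2
The Taylor polynomial is Σ g^(k)(pi/3)/k! · (z - pi/3)^k.

sqrt(3)/48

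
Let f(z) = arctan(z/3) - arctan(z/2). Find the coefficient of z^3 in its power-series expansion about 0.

Add the two expansions coefficient-wise.
f(0) = 0
f′(0) = -1/6
f′′(0) = 0
f′′′(0) = 19/108
So c_3 = f′′′(0)/3! = 19/648.

19/648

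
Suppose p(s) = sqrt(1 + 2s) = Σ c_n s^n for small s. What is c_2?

[s^0] = 1;  [s^1] = 1;  [s^2] = -1/2.
So c_2 = p′′(0)/2! = -1/2.

-1/2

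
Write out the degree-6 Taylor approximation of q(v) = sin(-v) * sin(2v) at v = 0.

-91*v^6/180 + 5*v^4/3 - 2*v^2

Expand each factor separately, then convolve coefficients.
[v^0] = 0;  [v^1] = 0;  [v^2] = -2;  [v^3] = 0;  [v^4] = 5/3;  [v^5] = 0;  [v^6] = -91/180.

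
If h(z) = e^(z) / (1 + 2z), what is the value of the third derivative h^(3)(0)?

Expand each factor separately, then convolve coefficients.
The coefficient of z^3 in the expansion is -29/6, so h′′′(0) = 3! * (-29/6) = -29.

-29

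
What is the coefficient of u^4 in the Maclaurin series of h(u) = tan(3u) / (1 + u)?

-12

Take the Cauchy product of the two expansions.
So c_4 = h^(4)(0)/4! = -12.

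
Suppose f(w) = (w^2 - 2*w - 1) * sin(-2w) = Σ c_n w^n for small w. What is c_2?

4

Shift and add copies of the series according to the polynomial's terms.
[w^0] = 0;  [w^1] = 2;  [w^2] = 4.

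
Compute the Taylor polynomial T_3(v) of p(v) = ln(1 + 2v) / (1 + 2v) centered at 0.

Write out both Maclaurin series and multiply, keeping only the needed powers.
p(0) = 0
p′(0) = 2
p′′(0) = -12
p′′′(0) = 88

44*v^3/3 - 6*v^2 + 2*v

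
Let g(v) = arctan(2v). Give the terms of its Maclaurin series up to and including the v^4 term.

g(0) = 0
g′(0) = 2
g′′(0) = 0
g′′′(0) = -16
g^(4)(0) = 0
Then c_k = g^(k)(0)/k! gives each Taylor coefficient.

-8*v^3/3 + 2*v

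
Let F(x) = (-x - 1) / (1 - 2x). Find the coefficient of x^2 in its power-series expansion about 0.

Distribute the polynomial across the series and collect like powers.
F(0) = -1
F′(0) = -3
F′′(0) = -12

-6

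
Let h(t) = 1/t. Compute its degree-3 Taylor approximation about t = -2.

[(t + 2)^0] = -1/2;  [(t + 2)^1] = -1/4;  [(t + 2)^2] = -1/8;  [(t + 2)^3] = -1/16.

-(t + 2)^3/16 - (t + 2)^2/8 - (t + 2)/4 - 1/2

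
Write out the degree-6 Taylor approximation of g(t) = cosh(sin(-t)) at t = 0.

-t^6/240 - t^4/8 + t^2/2 + 1

Compose series: expand the inner function first, then feed it into the outer expansion.
[t^0] = 1;  [t^1] = 0;  [t^2] = 1/2;  [t^3] = 0;  [t^4] = -1/8;  [t^5] = 0;  [t^6] = -1/240.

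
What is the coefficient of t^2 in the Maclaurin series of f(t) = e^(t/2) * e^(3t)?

49/8

Expand each factor separately, then convolve coefficients.
[t^0] = 1;  [t^1] = 7/2;  [t^2] = 49/8.
So c_2 = f′′(0)/2! = 49/8.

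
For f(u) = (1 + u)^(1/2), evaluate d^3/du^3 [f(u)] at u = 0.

3/8

The coefficient of u^3 in the expansion is 1/16, so f′′′(0) = 3! * (1/16) = 3/8.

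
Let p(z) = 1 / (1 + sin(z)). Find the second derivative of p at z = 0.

2

Write 1/(1+u) = 1 - u + u^2 - u^3 + ... and substitute the series for u.
The coefficient of z^2 in the expansion is 1, so p′′(0) = 2! * (1) = 2.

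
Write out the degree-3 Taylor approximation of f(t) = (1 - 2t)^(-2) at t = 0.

32*t^3 + 12*t^2 + 4*t + 1

f(0) = 1
f′(0) = 4
f′′(0) = 24
f′′′(0) = 192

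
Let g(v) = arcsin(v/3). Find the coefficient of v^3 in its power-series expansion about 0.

g(0) = 0
g′(0) = 1/3
g′′(0) = 0
g′′′(0) = 1/27

1/162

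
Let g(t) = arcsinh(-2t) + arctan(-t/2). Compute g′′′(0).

33/4

Expand each term separately and add.
From the series, [t^3] g = 11/8; multiply by 3! = 6 to get 33/4.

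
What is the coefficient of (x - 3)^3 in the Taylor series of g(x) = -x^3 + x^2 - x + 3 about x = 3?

g(3) = -18
g′(3) = -22
g′′(3) = -16
g′′′(3) = -6
So c_3 = g′′′(3)/3! = -1.

-1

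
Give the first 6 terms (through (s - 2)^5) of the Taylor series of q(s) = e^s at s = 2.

(s - 2)^5*e^(2)/120 + (s - 2)^4*e^(2)/24 + (s - 2)^3*e^(2)/6 + (s - 2)^2*e^(2)/2 + (s - 2)*e^(2) + e^(2)

Apply the Taylor formula c_k = f^(k)(a)/k!.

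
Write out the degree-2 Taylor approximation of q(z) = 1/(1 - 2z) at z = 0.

4*z^2 + 2*z + 1

Compute the successive derivatives at the expansion point and divide by k!.
q(0) = 1
q′(0) = 2
q′′(0) = 8
Dividing each by k! gives the coefficients c_0, ..., c_2.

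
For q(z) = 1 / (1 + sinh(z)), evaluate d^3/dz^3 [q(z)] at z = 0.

Write 1/(1+u) = 1 - u + u^2 - u^3 + ... and substitute the series for u.
From the series, [z^3] q = -7/6; multiply by 3! = 6 to get -7.

-7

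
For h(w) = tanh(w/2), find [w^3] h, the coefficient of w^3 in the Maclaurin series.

[w^0] = 0;  [w^1] = 1/2;  [w^2] = 0;  [w^3] = -1/24.

-1/24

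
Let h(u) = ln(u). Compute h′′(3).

The coefficient of (u - 3)^2 in the expansion is -1/18, so h′′(3) = 2! * (-1/18) = -1/9.

-1/9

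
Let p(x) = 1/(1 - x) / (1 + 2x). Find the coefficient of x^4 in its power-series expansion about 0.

11

Write out both Maclaurin series and multiply, keeping only the needed powers.
[x^0] = 1;  [x^1] = -1;  [x^2] = 3;  [x^3] = -5;  [x^4] = 11.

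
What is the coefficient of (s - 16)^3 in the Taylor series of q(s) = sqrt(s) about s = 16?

1/16384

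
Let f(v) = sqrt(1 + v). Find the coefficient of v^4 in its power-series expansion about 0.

-5/128

Use the known series and substitute for the argument.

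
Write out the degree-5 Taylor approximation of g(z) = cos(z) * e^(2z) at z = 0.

-19*z^5/60 - 7*z^4/24 + z^3/3 + 3*z^2/2 + 2*z + 1

Write out both Maclaurin series and multiply, keeping only the needed powers.
[z^0] = 1;  [z^1] = 2;  [z^2] = 3/2;  [z^3] = 1/3;  [z^4] = -7/24;  [z^5] = -19/60.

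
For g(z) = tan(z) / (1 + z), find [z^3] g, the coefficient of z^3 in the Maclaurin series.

4/3

Write out both Maclaurin series and multiply, keeping only the needed powers.
g(0) = 0
g′(0) = 1
g′′(0) = -2
g′′′(0) = 8
Dividing each by k! gives the coefficients c_0, ..., c_3.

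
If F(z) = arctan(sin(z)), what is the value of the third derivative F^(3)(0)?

-3

Compose series: expand the inner function first, then feed it into the outer expansion.
The coefficient of z^3 in the expansion is -1/2, so F′′′(0) = 3! * (-1/2) = -3.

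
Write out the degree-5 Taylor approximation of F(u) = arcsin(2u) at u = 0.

Apply the Taylor formula c_k = f^(k)(a)/k!.
F(0) = 0
F′(0) = 2
F′′(0) = 0
F′′′(0) = 8
F^(4)(0) = 0
F^(5)(0) = 288

12*u^5/5 + 4*u^3/3 + 2*u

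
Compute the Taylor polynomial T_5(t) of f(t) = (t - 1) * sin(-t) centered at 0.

t^5/120 + t^4/6 - t^3/6 - t^2 + t

Distribute the polynomial across the series and collect like powers.
f(0) = 0
f′(0) = 1
f′′(0) = -2
f′′′(0) = -1
f^(4)(0) = 4
f^(5)(0) = 1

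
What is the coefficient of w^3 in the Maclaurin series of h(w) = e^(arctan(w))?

Let u equal the inner series; expand the outer function in u and truncate.
h(0) = 1
h′(0) = 1
h′′(0) = 1
h′′′(0) = -1
So c_3 = h′′′(0)/3! = -1/6.

-1/6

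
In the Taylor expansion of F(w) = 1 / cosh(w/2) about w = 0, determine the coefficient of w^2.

-1/8

Invert the denominator's series and multiply.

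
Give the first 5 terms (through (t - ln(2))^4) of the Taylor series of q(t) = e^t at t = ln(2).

(t - ln(2))^4/12 + (t - ln(2))^3/3 + (t - ln(2))^2 + 2*(t - ln(2)) + 2

[(t - ln(2))^0] = 2;  [(t - ln(2))^1] = 2;  [(t - ln(2))^2] = 1;  [(t - ln(2))^3] = 1/3;  [(t - ln(2))^4] = 1/12.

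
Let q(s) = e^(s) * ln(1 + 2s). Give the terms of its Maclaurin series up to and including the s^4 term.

Expand each factor separately, then convolve coefficients.

-2*s^4 + 5*s^3/3 + 2*s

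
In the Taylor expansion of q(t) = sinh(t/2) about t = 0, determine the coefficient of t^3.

Differentiate repeatedly and evaluate at the center.
q(0) = 0
q′(0) = 1/2
q′′(0) = 0
q′′′(0) = 1/8
Then c_k = q^(k)(0)/k! gives each Taylor coefficient.

1/48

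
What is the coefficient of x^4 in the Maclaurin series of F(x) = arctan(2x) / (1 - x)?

-2/3

Expand 1/(denominator) as a geometric series and multiply by the numerator's series.
So c_4 = F^(4)(0)/4! = -2/3.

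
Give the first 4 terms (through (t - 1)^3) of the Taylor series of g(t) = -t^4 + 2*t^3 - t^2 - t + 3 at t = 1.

-2*(t - 1)^3 - (t - 1)^2 - (t - 1) + 2

[(t - 1)^0] = 2;  [(t - 1)^1] = -1;  [(t - 1)^2] = -1;  [(t - 1)^3] = -2.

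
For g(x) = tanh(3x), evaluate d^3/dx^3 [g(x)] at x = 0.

-54

The coefficient of x^3 in the expansion is -9, so g′′′(0) = 3! * (-9) = -54.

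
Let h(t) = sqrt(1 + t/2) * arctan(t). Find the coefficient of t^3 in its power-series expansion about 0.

Expand each factor separately, then convolve coefficients.
h(0) = 0
h′(0) = 1
h′′(0) = 1/2
h′′′(0) = -35/16
So c_3 = h′′′(0)/3! = -35/96.

-35/96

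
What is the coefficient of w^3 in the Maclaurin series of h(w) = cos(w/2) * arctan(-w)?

Multiply the two series term by term and collect like powers.
So c_3 = h′′′(0)/3! = 11/24.

11/24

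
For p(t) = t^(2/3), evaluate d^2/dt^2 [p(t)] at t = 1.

Compute the successive derivatives at the expansion point and divide by k!.
The coefficient of (t - 1)^2 in the expansion is -1/9, so p′′(1) = 2! * (-1/9) = -2/9.

-2/9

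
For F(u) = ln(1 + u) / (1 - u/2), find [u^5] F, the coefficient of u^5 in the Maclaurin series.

Expand each factor separately, then convolve coefficients.
So c_5 = F^(5)(0)/5! = 19/120.

19/120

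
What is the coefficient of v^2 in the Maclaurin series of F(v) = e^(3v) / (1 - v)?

Multiply the two series term by term and collect like powers.
F(0) = 1
F′(0) = 4
F′′(0) = 17

17/2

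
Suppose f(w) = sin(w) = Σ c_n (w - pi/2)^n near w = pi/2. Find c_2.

f(pi/2) = 1
f′(pi/2) = 0
f′′(pi/2) = -1
So c_2 = f′′(pi/2)/2! = -1/2.

-1/2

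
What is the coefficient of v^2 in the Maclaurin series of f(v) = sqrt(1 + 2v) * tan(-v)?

Expand each factor separately, then convolve coefficients.
f(0) = 0
f′(0) = -1
f′′(0) = -2
Dividing each by k! gives the coefficients c_0, ..., c_2.

-1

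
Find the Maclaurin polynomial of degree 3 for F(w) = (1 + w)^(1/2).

w^3/16 - w^2/8 + w/2 + 1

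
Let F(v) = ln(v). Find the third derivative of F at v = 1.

From the series, [(v - 1)^3] F = 1/3; multiply by 3! = 6 to get 2.

2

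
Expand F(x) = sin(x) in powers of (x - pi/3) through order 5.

Compute the successive derivatives at the expansion point and divide by k!.
[(x - pi/3)^0] = sqrt(3)/2;  [(x - pi/3)^1] = 1/2;  [(x - pi/3)^2] = -sqrt(3)/4;  [(x - pi/3)^3] = -1/12;  [(x - pi/3)^4] = sqrt(3)/48;  [(x - pi/3)^5] = 1/240.

(x - pi/3)^5/240 + sqrt(3)*(x - pi/3)^4/48 - (x - pi/3)^3/12 - sqrt(3)*(x - pi/3)^2/4 + (x - pi/3)/2 + sqrt(3)/2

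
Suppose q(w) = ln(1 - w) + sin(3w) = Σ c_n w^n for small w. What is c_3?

-29/6

Add the two expansions coefficient-wise.
q(0) = 0
q′(0) = 2
q′′(0) = -1
q′′′(0) = -29
So c_3 = q′′′(0)/3! = -29/6.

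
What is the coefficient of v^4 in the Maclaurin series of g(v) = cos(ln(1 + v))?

Plug the Maclaurin series of the inner function into that of the outer and collect terms.
g(0) = 1
g′(0) = 0
g′′(0) = -1
g′′′(0) = 3
g^(4)(0) = -10
So c_4 = g^(4)(0)/4! = -5/12.

-5/12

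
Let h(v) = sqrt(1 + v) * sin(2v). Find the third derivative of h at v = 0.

Write out both Maclaurin series and multiply, keeping only the needed powers.
The coefficient of v^3 in the expansion is -19/12, so h′′′(0) = 3! * (-19/12) = -19/2.

-19/2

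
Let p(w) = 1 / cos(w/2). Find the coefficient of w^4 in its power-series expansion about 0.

5/384

Divide the numerator series by the denominator series (power-series long division).
[w^0] = 1;  [w^1] = 0;  [w^2] = 1/8;  [w^3] = 0;  [w^4] = 5/384.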